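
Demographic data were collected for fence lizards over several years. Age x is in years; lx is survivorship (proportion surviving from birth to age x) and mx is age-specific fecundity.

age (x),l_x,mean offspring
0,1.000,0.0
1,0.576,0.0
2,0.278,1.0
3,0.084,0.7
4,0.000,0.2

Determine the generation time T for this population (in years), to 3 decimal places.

lx·mx: 0, 0, 0.278, 0.0588, 0 → R0 = 0.3368
x·lx·mx: 0, 0, 0.556, 0.1764, 0 → Σ = 0.7324
T = 0.7324 / 0.3368 = 2.174584… → 2.175

2.175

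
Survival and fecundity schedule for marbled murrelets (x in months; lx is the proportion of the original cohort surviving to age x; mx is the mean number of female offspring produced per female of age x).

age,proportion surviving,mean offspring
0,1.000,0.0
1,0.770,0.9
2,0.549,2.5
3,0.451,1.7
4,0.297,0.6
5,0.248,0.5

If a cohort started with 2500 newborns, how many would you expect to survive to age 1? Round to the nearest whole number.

Expected survivors = N0 · l_1 = 2500 × 0.770 = 1925 → 1925

1925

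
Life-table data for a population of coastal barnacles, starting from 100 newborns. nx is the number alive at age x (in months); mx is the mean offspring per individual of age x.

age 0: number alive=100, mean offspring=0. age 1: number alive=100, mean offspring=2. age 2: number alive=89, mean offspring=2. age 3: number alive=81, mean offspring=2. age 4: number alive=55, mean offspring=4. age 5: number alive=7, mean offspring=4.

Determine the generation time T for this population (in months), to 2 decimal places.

2.62

lx = nx/n0 = nx/100: 1, 1, 0.89, 0.81, 0.55, 0.07
lx·mx: 0, 2, 1.78, 1.62, 2.2, 0.28 → R0 = 7.88
x·lx·mx: 0, 2, 3.56, 4.86, 8.8, 1.4 → Σ = 20.62
T = 20.62 / 7.88 = 2.616751… → 2.62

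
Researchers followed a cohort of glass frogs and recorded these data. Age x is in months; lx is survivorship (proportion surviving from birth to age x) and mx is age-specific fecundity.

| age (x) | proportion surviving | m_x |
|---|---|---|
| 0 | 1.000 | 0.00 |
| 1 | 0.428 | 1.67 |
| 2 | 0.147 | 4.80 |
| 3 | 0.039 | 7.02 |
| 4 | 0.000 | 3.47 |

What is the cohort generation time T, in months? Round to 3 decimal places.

lx·mx: 0, 0.71476, 0.7056, 0.27378, 0 → R0 = 1.69414
x·lx·mx: 0, 0.71476, 1.4112, 0.82134, 0 → Σ = 2.9473
T = 2.9473 / 1.69414 = 1.739703… → 1.740

1.740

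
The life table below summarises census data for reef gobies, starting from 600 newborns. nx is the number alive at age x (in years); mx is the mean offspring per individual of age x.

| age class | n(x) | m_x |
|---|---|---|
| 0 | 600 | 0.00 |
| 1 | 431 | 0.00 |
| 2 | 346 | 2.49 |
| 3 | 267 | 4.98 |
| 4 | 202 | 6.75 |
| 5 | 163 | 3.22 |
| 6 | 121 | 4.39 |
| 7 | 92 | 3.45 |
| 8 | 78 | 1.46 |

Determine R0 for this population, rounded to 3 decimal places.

8.403

lx = nx/n0 = nx/600: 1, 0.71833…, 0.57667…, 0.445, 0.33667…, 0.27167…, 0.20167…, 0.15333…, 0.13
lx·mx by age: 0, 0, 1.4359…, 2.2161, 2.2725…, 0.874767…, 0.885317…, 0.529…, 0.1898
R0 = Σ lx·mx = 8.403383… → 8.403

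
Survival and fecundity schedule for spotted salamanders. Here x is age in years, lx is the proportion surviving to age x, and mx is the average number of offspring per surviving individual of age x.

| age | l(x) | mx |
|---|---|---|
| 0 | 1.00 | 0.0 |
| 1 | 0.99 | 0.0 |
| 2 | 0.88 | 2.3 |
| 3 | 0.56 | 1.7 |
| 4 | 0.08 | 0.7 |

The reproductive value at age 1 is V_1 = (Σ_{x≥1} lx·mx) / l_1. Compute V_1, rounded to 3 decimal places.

3.063

lx·mx for x ≥ 1: 0, 2.024, 0.952, 0.056 → sum = 3.032
V_1 = 3.032 / l_1 = 3.032 / 0.99 = 3.062626… → 3.063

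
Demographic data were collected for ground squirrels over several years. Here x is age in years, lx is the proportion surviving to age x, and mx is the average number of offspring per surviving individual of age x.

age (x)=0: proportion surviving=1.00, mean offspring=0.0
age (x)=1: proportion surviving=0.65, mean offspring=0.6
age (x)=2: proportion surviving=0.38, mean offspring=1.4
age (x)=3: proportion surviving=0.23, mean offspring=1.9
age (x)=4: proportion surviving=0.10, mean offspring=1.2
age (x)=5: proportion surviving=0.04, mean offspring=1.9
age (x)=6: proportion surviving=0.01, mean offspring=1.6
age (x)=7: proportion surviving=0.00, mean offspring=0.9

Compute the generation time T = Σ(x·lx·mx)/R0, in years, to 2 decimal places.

2.37

lx·mx: 0, 0.39, 0.532, 0.437, 0.12, 0.076, 0.016, 0 → R0 = 1.571
x·lx·mx: 0, 0.39, 1.064, 1.311, 0.48, 0.38, 0.096, 0 → Σ = 3.721
T = 3.721 / 1.571 = 2.368555… → 2.37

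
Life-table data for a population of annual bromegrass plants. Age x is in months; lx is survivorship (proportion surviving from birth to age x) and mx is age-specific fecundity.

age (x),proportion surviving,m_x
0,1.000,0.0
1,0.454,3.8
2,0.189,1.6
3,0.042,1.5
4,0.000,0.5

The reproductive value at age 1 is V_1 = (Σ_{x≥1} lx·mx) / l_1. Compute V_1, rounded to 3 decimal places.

4.605

lx·mx for x ≥ 1: 1.7252, 0.3024, 0.063, 0 → sum = 2.0906
V_1 = 2.0906 / l_1 = 2.0906 / 0.454 = 4.604846… → 4.605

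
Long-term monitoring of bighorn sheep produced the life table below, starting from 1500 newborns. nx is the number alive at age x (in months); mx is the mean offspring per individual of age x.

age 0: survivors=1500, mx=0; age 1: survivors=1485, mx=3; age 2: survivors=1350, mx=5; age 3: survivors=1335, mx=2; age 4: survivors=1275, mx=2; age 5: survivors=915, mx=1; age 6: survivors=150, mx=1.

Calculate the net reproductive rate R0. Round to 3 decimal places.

11.660

lx = nx/n0 = nx/1500: 1, 0.99, 0.9, 0.89, 0.85, 0.61, 0.1
lx·mx by age: 0, 2.97, 4.5, 1.78, 1.7, 0.61, 0.1
R0 = Σ lx·mx = 11.66 → 11.660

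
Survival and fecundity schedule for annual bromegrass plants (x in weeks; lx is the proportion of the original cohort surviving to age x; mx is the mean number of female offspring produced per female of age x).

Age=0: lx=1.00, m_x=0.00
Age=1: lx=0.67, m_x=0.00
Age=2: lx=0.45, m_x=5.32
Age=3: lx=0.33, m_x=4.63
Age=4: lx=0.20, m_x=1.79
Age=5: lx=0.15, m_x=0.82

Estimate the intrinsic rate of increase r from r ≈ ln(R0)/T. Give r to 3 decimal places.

0.572

R0 = Σ lx·mx = 0 + 0 + 2.394 + 1.5279 + 0.358 + 0.123 = 4.4029
Σ x·lx·mx = 11.4187; T = 11.4187/4.4029 = 2.59345…
r ≈ ln(R0)/T = ln(4.4029)/2.59345… = 0.57154… → 0.572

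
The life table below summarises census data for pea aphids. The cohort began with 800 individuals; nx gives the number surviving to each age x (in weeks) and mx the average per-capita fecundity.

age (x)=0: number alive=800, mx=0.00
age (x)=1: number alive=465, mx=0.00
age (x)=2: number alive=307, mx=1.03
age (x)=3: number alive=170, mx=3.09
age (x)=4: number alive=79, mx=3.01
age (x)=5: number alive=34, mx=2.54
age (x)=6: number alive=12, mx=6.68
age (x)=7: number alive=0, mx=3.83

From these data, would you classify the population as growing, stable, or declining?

growing

lx = nx/n0 = nx/800: 1, 0.58125, 0.38375, 0.2125, 0.09875, 0.0425, 0.015, 0
R0 = Σ lx·mx = 0 + 0 + 0.395263… + 0.656625 + 0.297238… + 0.10795 + 0.1002 + 0 = 1.557275…
R0 > 1, so the population is growing.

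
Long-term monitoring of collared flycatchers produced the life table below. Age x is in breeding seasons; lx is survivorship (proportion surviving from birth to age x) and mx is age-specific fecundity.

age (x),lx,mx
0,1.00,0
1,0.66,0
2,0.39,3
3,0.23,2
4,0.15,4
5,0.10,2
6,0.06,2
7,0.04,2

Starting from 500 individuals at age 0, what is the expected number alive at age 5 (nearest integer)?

Expected survivors = N0 · l_5 = 500 × 0.10 = 50 → 50

50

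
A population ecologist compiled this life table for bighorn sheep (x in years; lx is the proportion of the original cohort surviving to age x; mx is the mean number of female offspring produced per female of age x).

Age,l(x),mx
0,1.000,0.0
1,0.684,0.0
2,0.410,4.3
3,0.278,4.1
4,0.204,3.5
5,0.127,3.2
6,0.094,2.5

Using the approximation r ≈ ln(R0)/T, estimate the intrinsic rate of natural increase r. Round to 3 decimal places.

R0 = Σ lx·mx = 0 + 0 + 1.763 + 1.1398 + 0.714 + 0.4064 + 0.235 = 4.2582
Σ x·lx·mx = 13.2434; T = 13.2434/4.2582 = 3.11009…
r ≈ ln(R0)/T = ln(4.2582)/3.11009… = 0.46585… → 0.466

0.466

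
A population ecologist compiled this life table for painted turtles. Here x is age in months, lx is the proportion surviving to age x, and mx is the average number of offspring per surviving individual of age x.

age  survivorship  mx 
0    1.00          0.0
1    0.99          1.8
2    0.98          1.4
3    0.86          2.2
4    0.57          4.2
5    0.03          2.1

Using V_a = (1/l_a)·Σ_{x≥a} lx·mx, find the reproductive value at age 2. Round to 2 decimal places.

5.84

lx·mx for x ≥ 2: 1.372, 1.892, 2.394, 0.063 → sum = 5.721
V_2 = 5.721 / l_2 = 5.721 / 0.98 = 5.837755… → 5.84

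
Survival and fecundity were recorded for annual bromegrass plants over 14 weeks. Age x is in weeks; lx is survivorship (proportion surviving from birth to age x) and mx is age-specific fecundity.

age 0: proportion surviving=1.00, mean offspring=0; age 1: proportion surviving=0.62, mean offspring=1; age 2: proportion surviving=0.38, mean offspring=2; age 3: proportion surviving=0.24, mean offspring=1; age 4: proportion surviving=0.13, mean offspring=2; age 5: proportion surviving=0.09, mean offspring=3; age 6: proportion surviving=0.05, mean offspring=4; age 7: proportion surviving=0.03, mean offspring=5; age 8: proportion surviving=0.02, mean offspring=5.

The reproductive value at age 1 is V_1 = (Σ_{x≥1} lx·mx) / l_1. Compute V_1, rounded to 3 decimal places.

lx·mx for x ≥ 1: 0.62, 0.76, 0.24, 0.26, 0.27, 0.2, 0.15, 0.1 → sum = 2.6
V_1 = 2.6 / l_1 = 2.6 / 0.62 = 4.193548… → 4.194

4.194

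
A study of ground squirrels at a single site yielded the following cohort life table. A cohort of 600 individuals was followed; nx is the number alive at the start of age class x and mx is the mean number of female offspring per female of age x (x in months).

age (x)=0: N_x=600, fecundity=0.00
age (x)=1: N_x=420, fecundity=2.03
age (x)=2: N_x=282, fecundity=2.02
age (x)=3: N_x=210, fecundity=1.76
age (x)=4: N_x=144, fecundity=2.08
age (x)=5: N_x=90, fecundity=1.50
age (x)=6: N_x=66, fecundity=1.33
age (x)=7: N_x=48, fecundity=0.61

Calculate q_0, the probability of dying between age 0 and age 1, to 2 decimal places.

0.30

lx = nx/n0 = nx/600: 1, 0.7, 0.47, 0.35, 0.24, 0.15, 0.11, 0.08
q_0 = (l_0 − l_1) / l_0 = (1 − 0.7) / 1
     = 0.3 / 1 = 0.3 → 0.30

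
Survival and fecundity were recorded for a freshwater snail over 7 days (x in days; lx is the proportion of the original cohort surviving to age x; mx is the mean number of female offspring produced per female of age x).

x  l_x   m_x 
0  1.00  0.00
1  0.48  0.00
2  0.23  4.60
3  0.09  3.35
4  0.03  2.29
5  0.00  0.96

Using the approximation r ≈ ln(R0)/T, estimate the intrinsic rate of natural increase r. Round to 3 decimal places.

R0 = Σ lx·mx = 0 + 0 + 1.058 + 0.3015 + 0.0687 + 0 = 1.4282
Σ x·lx·mx = 3.2953; T = 3.2953/1.4282 = 2.30731…
r ≈ ln(R0)/T = ln(1.4282)/2.30731… = 0.15447… → 0.154

0.154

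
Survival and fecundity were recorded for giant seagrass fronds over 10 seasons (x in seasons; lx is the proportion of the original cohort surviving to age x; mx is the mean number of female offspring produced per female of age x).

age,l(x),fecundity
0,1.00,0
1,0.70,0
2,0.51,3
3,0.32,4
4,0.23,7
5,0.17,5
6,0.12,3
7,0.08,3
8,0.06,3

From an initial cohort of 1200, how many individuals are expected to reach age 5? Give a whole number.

Expected survivors = N0 · l_5 = 1200 × 0.17 = 204 → 204

204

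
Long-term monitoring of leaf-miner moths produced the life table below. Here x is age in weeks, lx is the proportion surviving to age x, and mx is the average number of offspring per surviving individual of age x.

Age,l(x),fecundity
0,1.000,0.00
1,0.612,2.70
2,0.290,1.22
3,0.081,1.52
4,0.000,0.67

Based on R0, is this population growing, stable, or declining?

R0 = Σ lx·mx = 0 + 1.6524 + 0.3538 + 0.12312 + 0 = 2.12932
R0 > 1, so the population is growing.

growing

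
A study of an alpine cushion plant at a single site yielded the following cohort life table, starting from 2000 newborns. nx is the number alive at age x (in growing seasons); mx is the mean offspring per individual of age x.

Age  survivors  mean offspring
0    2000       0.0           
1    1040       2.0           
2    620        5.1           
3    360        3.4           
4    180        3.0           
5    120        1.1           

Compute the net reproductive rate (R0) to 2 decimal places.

3.57

lx = nx/n0 = nx/2000: 1, 0.52, 0.31, 0.18, 0.09, 0.06
lx·mx by age: 0, 1.04, 1.581, 0.612, 0.27, 0.066
R0 = Σ lx·mx = 3.569 → 3.57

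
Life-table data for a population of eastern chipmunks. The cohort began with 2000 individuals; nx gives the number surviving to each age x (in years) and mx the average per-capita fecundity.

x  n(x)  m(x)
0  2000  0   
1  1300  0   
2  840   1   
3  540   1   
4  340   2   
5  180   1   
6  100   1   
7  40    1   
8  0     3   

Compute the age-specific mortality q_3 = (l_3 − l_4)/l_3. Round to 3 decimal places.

0.370

lx = nx/n0 = nx/2000: 1, 0.65, 0.42, 0.27, 0.17, 0.09, 0.05, 0.02, 0
q_3 = (l_3 − l_4) / l_3 = (0.27 − 0.17) / 0.27
     = 0.1 / 0.27 = 0.37037… → 0.370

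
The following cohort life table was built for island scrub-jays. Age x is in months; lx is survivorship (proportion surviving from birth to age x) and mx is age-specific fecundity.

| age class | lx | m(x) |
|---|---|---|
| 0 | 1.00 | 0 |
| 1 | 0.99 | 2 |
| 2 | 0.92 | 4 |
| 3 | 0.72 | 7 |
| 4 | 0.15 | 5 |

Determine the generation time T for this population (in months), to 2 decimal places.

2.40

lx·mx: 0, 1.98, 3.68, 5.04, 0.75 → R0 = 11.45
x·lx·mx: 0, 1.98, 7.36, 15.12, 3 → Σ = 27.46
T = 27.46 / 11.45 = 2.398253… → 2.40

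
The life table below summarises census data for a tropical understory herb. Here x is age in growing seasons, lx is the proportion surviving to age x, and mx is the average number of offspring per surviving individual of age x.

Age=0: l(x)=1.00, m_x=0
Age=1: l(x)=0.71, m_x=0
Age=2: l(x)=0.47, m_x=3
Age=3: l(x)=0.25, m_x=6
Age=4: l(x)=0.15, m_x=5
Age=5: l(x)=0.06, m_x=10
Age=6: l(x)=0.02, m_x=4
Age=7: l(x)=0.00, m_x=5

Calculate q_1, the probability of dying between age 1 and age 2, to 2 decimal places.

q_1 = (l_1 − l_2) / l_1 = (0.71 − 0.47) / 0.71
     = 0.24 / 0.71 = 0.338028… → 0.34

0.34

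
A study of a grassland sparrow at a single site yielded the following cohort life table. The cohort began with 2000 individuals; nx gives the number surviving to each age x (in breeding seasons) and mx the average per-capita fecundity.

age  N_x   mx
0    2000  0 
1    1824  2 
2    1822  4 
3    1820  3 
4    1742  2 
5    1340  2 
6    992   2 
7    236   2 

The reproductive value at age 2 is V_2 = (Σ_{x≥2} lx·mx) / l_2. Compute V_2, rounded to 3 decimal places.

11.728

lx = nx/n0 = nx/2000: 1, 0.912, 0.911, 0.91, 0.871, 0.67, 0.496, 0.118
lx·mx for x ≥ 2: 3.644, 2.73, 1.742, 1.34, 0.992, 0.236 → sum = 10.684
V_2 = 10.684 / l_2 = 10.684 / 0.911 = 11.727772… → 11.728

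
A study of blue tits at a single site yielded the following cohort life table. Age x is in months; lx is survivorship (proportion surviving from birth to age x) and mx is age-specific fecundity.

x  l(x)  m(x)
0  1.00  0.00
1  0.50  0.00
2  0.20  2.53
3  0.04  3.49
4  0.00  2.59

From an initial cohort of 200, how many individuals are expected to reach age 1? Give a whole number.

100

Expected survivors = N0 · l_1 = 200 × 0.50 = 100 → 100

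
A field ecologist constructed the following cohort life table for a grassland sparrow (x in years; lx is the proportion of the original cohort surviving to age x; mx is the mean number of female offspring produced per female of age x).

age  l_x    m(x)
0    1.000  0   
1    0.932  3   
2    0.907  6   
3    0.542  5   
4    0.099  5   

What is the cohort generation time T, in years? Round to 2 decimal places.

lx·mx: 0, 2.796, 5.442, 2.71, 0.495 → R0 = 11.443
x·lx·mx: 0, 2.796, 10.884, 8.13, 1.98 → Σ = 23.79
T = 23.79 / 11.443 = 2.079… → 2.08

2.08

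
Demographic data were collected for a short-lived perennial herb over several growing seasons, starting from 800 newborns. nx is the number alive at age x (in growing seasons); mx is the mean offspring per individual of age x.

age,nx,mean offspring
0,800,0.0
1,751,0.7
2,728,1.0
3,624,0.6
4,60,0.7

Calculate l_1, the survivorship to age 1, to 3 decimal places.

0.939

l_1 = n_1/n_0 = 751/800 = 0.93875 → 0.939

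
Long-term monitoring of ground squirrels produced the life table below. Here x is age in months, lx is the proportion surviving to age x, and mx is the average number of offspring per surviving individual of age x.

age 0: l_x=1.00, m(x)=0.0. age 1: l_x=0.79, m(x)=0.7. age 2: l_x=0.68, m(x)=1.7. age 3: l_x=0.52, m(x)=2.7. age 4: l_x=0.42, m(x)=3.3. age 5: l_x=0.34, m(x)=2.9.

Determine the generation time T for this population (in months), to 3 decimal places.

lx·mx: 0, 0.553, 1.156, 1.404, 1.386, 0.986 → R0 = 5.485
x·lx·mx: 0, 0.553, 2.312, 4.212, 5.544, 4.93 → Σ = 17.551
T = 17.551 / 5.485 = 3.199818… → 3.200

3.200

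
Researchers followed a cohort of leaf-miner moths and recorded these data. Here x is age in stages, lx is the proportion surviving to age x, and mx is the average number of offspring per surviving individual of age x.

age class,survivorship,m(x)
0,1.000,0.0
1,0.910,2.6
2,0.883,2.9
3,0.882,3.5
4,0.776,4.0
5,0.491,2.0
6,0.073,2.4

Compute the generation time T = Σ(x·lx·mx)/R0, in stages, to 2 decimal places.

2.86

lx·mx: 0, 2.366, 2.5607, 3.087, 3.104, 0.982, 0.1752 → R0 = 12.2749
x·lx·mx: 0, 2.366, 5.1214, 9.261, 12.416, 4.91, 1.0512 → Σ = 35.1256
T = 35.1256 / 12.2749 = 2.861579… → 2.86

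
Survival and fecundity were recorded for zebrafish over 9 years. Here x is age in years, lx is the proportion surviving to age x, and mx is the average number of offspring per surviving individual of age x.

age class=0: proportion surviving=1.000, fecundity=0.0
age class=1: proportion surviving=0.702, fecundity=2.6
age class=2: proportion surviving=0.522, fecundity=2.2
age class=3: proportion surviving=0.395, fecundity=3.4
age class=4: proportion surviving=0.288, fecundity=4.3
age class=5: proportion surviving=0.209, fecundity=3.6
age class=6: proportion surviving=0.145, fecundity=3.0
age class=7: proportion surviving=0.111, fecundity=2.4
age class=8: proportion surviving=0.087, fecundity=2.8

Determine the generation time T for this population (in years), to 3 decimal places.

3.211

lx·mx: 0, 1.8252, 1.1484, 1.343, 1.2384, 0.7524, 0.435, 0.2664, 0.2436 → R0 = 7.2524
x·lx·mx: 0, 1.8252, 2.2968, 4.029, 4.9536, 3.762, 2.61, 1.8648, 1.9488 → Σ = 23.2902
T = 23.2902 / 7.2524 = 3.211378… → 3.211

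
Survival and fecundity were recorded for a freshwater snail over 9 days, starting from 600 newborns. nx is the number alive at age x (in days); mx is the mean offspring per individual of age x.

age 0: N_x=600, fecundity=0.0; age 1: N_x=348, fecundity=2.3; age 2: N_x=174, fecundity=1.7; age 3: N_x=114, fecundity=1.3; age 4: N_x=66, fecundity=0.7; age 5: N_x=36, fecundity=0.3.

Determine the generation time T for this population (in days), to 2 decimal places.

lx = nx/n0 = nx/600: 1, 0.58, 0.29, 0.19, 0.11, 0.06
lx·mx: 0, 1.334, 0.493, 0.247, 0.077, 0.018 → R0 = 2.169
x·lx·mx: 0, 1.334, 0.986, 0.741, 0.308, 0.09 → Σ = 3.459
T = 3.459 / 2.169 = 1.594744… → 1.59

1.59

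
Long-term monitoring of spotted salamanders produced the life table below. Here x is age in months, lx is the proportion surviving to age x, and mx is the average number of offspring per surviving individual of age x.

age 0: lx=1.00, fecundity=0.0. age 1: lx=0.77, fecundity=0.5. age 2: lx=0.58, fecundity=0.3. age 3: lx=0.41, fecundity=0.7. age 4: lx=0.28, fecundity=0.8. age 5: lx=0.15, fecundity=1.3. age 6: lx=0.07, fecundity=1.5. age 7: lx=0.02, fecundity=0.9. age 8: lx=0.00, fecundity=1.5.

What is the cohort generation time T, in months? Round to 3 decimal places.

3.041

lx·mx: 0, 0.385, 0.174, 0.287, 0.224, 0.195, 0.105, 0.018, 0 → R0 = 1.388
x·lx·mx: 0, 0.385, 0.348, 0.861, 0.896, 0.975, 0.63, 0.126, 0 → Σ = 4.221
T = 4.221 / 1.388 = 3.041066… → 3.041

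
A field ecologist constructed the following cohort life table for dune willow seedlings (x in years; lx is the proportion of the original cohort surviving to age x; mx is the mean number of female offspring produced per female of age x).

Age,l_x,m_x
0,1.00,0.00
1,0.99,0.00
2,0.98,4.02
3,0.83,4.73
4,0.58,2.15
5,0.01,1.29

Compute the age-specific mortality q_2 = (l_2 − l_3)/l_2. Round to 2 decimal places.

0.15

q_2 = (l_2 − l_3) / l_2 = (0.98 − 0.83) / 0.98
     = 0.15 / 0.98 = 0.153061… → 0.15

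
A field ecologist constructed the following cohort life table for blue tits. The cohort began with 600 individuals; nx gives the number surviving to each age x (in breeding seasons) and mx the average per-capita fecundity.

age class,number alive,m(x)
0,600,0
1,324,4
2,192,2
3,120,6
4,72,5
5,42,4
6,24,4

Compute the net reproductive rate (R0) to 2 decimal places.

lx = nx/n0 = nx/600: 1, 0.54, 0.32, 0.2, 0.12, 0.07, 0.04
lx·mx by age: 0, 2.16, 0.64, 1.2, 0.6, 0.28, 0.16
R0 = Σ lx·mx = 5.04 → 5.04

5.04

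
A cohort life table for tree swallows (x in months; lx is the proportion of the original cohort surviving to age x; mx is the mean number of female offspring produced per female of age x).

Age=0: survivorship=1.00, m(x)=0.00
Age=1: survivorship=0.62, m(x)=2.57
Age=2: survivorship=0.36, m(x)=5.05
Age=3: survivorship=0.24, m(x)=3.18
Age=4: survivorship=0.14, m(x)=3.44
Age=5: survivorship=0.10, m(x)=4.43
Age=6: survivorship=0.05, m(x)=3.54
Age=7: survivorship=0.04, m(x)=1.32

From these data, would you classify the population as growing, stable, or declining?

growing

R0 = Σ lx·mx = 0 + 1.5934 + 1.818 + 0.7632 + 0.4816 + 0.443 + 0.177 + 0.0528 = 5.329
R0 > 1, so the population is growing.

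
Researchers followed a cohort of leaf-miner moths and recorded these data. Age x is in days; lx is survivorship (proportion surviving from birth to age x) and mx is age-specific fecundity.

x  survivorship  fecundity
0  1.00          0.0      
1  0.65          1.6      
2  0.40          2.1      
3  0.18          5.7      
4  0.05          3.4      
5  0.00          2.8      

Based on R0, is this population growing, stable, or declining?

growing

R0 = Σ lx·mx = 0 + 1.04 + 0.84 + 1.026 + 0.17 + 0 = 3.076
R0 > 1, so the population is growing.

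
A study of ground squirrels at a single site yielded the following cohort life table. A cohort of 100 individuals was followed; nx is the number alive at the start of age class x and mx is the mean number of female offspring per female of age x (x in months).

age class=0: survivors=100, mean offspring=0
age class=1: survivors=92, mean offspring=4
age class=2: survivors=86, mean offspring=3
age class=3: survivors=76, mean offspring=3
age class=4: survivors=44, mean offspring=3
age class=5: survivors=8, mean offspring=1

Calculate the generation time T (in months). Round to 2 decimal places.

lx = nx/n0 = nx/100: 1, 0.92, 0.86, 0.76, 0.44, 0.08
lx·mx: 0, 3.68, 2.58, 2.28, 1.32, 0.08 → R0 = 9.94
x·lx·mx: 0, 3.68, 5.16, 6.84, 5.28, 0.4 → Σ = 21.36
T = 21.36 / 9.94 = 2.148893… → 2.15

2.15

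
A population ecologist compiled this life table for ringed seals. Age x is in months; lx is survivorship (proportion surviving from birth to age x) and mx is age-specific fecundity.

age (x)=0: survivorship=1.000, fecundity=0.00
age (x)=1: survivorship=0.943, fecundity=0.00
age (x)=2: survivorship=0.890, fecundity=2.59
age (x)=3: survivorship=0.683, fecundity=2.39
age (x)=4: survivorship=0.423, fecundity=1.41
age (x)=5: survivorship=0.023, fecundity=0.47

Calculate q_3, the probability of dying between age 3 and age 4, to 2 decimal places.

q_3 = (l_3 − l_4) / l_3 = (0.683 − 0.423) / 0.683
     = 0.26 / 0.683 = 0.380673… → 0.38

0.38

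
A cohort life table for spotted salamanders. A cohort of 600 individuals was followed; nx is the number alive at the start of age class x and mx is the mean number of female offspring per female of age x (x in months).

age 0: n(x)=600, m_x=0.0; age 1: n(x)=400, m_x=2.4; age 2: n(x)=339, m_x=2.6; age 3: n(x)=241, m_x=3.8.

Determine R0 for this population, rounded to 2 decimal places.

lx = nx/n0 = nx/600: 1, 0.66667…, 0.565, 0.40167…
lx·mx by age: 0, 1.6…, 1.469, 1.526333…
R0 = Σ lx·mx = 4.595333… → 4.60

4.60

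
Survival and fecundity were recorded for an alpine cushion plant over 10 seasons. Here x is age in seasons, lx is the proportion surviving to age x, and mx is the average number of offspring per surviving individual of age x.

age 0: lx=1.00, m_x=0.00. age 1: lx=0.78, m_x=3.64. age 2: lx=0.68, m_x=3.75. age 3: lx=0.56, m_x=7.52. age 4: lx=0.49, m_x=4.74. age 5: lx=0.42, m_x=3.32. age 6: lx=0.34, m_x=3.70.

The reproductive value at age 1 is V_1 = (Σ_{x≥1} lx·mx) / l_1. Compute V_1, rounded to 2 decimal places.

18.69

lx·mx for x ≥ 1: 2.8392, 2.55, 4.2112, 2.3226, 1.3944, 1.258 → sum = 14.5754
V_1 = 14.5754 / l_1 = 14.5754 / 0.78 = 18.68641… → 18.69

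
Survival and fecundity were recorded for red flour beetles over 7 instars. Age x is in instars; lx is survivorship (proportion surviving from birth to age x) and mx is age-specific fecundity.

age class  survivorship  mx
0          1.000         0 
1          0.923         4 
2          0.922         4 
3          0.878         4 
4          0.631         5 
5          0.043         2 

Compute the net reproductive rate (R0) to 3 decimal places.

lx·mx by age: 0, 3.692, 3.688, 3.512, 3.155, 0.086
R0 = Σ lx·mx = 14.133 → 14.133

14.133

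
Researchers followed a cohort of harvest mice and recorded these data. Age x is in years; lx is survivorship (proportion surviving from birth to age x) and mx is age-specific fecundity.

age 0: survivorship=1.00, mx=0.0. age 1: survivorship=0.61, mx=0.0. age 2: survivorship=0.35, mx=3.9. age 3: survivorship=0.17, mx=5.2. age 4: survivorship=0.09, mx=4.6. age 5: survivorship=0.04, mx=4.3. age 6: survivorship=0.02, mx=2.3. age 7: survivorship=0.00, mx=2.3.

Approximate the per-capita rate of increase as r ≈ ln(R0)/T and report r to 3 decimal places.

R0 = Σ lx·mx = 0 + 0 + 1.365 + 0.884 + 0.414 + 0.172 + 0.046 + 0 = 2.881
Σ x·lx·mx = 8.174; T = 8.174/2.881 = 2.83721…
r ≈ ln(R0)/T = ln(2.881)/2.83721… = 0.37295… → 0.373

0.373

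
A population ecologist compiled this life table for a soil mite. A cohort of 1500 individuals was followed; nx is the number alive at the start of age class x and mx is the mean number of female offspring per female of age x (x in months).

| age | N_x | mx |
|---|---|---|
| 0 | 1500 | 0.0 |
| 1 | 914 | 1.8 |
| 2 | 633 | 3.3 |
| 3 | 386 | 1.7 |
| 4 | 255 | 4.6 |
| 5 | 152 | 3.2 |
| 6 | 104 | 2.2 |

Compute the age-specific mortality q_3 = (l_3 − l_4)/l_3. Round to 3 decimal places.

lx = nx/n0 = nx/1500: 1, 0.60933…, 0.422, 0.25733…, 0.17, 0.10133…, 0.06933…
q_3 = (l_3 − l_4) / l_3 = (0.257333… − 0.17) / 0.257333…
     = 0.087333… / 0.257333… = 0.339378… → 0.339

0.339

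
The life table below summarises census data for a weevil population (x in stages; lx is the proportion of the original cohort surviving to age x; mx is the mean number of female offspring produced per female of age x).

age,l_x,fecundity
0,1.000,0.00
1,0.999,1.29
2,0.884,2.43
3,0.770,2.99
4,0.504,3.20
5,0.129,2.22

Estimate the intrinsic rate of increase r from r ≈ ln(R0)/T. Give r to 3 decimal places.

0.762

R0 = Σ lx·mx = 0 + 1.28871 + 2.14812 + 2.3023 + 1.6128 + 0.28638 = 7.63831
Σ x·lx·mx = 20.37495; T = 20.37495/7.63831 = 2.66747…
r ≈ ln(R0)/T = ln(7.63831)/2.66747… = 0.76221… → 0.762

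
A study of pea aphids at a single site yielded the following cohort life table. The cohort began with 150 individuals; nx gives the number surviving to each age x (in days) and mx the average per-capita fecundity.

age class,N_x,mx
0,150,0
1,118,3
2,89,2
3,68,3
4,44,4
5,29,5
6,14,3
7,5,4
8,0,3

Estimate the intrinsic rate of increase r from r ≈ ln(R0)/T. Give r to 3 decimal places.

0.715

lx = nx/n0 = nx/150: 1, 0.78667…, 0.59333…, 0.45333…, 0.29333…, 0.19333…, 0.09333…, 0.03333…, 0
R0 = Σ lx·mx = 0 + 2.36… + 1.18667… + 1.36… + 1.17333… + 0.96667… + 0.28… + 0.13333… + 0 = 7.46…
Σ x·lx·mx = 20.953333…; T = 20.953333…/7.46… = 2.80876…
r ≈ ln(R0)/T = ln(7.46…)/2.80876… = 0.71546… → 0.715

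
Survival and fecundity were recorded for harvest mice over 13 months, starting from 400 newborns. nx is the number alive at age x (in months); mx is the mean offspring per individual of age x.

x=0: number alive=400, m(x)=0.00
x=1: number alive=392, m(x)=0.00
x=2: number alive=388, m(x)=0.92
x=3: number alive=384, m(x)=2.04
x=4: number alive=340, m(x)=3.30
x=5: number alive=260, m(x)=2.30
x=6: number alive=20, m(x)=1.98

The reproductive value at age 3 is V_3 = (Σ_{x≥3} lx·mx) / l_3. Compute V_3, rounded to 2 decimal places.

lx = nx/n0 = nx/400: 1, 0.98, 0.97, 0.96, 0.85, 0.65, 0.05
lx·mx for x ≥ 3: 1.9584, 2.805, 1.495, 0.099 → sum = 6.3574
V_3 = 6.3574 / l_3 = 6.3574 / 0.96 = 6.622292… → 6.62

6.62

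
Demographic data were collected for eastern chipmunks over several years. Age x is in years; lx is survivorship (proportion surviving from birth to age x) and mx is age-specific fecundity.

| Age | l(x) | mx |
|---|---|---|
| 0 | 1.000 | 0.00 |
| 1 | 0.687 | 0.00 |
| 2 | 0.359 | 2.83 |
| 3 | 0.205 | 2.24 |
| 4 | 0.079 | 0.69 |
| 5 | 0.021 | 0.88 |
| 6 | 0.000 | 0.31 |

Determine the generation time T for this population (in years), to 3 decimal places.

lx·mx: 0, 0, 1.01597, 0.4592, 0.05451, 0.01848, 0 → R0 = 1.54816
x·lx·mx: 0, 0, 2.03194, 1.3776, 0.21804, 0.0924, 0 → Σ = 3.71998
T = 3.71998 / 1.54816 = 2.402839… → 2.403

2.403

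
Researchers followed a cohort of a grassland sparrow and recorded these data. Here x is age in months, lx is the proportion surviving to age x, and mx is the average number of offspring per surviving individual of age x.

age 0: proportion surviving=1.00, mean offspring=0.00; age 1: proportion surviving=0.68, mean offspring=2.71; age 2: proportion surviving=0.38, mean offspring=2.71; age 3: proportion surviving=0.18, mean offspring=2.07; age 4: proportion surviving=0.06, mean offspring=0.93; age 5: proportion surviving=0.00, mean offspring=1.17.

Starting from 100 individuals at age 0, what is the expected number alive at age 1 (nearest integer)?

68

Expected survivors = N0 · l_1 = 100 × 0.68 = 68 → 68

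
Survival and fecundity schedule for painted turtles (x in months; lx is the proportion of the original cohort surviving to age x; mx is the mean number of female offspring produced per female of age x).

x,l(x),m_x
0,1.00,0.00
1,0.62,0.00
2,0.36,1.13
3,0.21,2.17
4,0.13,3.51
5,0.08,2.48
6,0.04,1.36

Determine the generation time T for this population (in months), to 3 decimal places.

lx·mx: 0, 0, 0.4068, 0.4557, 0.4563, 0.1984, 0.0544 → R0 = 1.5716
x·lx·mx: 0, 0, 0.8136, 1.3671, 1.8252, 0.992, 0.3264 → Σ = 5.3243
T = 5.3243 / 1.5716 = 3.387821… → 3.388

3.388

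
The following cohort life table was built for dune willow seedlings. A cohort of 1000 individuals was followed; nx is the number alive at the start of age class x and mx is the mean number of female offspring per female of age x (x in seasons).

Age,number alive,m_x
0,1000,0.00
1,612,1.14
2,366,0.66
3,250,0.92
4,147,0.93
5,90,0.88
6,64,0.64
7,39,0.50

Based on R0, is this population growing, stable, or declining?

lx = nx/n0 = nx/1000: 1, 0.612, 0.366, 0.25, 0.147, 0.09, 0.064, 0.039
R0 = Σ lx·mx = 0 + 0.69768 + 0.24156 + 0.23 + 0.13671 + 0.0792 + 0.04096 + 0.0195 = 1.44561
R0 > 1, so the population is growing.

growing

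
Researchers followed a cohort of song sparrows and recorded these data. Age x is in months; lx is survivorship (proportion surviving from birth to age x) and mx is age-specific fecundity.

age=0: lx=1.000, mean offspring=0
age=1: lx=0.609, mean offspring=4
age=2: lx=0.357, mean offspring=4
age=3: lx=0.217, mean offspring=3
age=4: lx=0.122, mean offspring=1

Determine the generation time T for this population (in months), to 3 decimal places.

lx·mx: 0, 2.436, 1.428, 0.651, 0.122 → R0 = 4.637
x·lx·mx: 0, 2.436, 2.856, 1.953, 0.488 → Σ = 7.733
T = 7.733 / 4.637 = 1.667673… → 1.668

1.668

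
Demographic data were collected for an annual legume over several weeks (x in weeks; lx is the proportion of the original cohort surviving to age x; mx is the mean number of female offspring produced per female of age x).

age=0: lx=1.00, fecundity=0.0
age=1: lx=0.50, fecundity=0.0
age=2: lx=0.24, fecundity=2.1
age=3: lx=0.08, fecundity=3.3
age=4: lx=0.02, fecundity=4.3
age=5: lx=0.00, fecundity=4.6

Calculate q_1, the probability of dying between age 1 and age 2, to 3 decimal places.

0.520

q_1 = (l_1 − l_2) / l_1 = (0.5 − 0.24) / 0.5
     = 0.26 / 0.5 = 0.52 → 0.520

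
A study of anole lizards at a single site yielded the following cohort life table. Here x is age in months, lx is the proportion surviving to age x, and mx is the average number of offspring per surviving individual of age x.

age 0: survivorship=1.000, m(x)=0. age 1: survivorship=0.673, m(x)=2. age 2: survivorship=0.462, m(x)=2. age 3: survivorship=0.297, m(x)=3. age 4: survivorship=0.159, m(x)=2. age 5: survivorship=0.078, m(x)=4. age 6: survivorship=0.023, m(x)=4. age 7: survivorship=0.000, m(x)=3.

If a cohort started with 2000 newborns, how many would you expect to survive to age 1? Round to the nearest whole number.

Expected survivors = N0 · l_1 = 2000 × 0.673 = 1346 → 1346

1346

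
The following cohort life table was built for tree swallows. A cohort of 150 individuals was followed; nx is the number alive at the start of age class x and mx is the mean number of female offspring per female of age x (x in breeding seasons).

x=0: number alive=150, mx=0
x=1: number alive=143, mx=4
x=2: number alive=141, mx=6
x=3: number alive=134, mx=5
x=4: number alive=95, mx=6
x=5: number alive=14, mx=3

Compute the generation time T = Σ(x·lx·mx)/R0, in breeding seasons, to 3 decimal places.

lx = nx/n0 = nx/150: 1, 0.95333…, 0.94, 0.89333…, 0.63333…, 0.09333…
lx·mx: 0, 3.813333…, 5.64, 4.466667…, 3.8…, 0.28… → R0 = 18…
x·lx·mx: 0, 3.813333…, 11.28, 13.4…, 15.2…, 1.4… → Σ = 45.093333…
T = 45.093333… / 18… = 2.505185… → 2.505

2.505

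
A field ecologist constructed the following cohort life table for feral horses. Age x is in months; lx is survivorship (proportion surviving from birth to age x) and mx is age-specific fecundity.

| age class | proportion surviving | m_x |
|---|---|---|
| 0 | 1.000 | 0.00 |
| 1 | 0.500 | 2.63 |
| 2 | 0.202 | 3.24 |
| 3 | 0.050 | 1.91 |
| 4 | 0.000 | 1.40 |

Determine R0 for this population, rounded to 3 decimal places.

2.065

lx·mx by age: 0, 1.315, 0.65448, 0.0955, 0
R0 = Σ lx·mx = 2.06498 → 2.065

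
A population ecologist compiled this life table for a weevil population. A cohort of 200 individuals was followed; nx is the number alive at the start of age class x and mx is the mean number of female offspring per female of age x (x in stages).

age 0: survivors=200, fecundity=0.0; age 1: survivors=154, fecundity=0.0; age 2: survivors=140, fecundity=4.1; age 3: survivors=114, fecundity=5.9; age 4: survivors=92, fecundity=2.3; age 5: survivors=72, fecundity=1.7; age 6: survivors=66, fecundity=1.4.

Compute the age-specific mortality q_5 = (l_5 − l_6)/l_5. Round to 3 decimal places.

lx = nx/n0 = nx/200: 1, 0.77, 0.7, 0.57, 0.46, 0.36, 0.33
q_5 = (l_5 − l_6) / l_5 = (0.36 − 0.33) / 0.36
     = 0.03 / 0.36 = 0.083333… → 0.083

0.083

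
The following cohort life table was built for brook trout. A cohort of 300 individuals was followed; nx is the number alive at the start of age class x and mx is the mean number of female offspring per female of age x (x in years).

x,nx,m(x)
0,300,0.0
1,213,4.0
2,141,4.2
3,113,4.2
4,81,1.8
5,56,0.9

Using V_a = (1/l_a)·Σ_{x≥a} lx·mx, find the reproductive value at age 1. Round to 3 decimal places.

lx = nx/n0 = nx/300: 1, 0.71, 0.47, 0.37667…, 0.27, 0.18667…
lx·mx for x ≥ 1: 2.84, 1.974, 1.582…, 0.486, 0.168… → sum = 7.05…
V_1 = 7.05… / l_1 = 7.05… / 0.71 = 9.929577… → 9.930

9.930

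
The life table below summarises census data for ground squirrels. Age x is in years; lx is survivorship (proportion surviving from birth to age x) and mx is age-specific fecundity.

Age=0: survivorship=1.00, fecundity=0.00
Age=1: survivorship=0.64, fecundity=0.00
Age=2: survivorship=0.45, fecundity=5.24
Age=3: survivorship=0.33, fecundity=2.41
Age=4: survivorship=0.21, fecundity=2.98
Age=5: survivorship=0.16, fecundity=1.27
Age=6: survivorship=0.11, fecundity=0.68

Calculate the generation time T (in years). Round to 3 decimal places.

lx·mx: 0, 0, 2.358, 0.7953, 0.6258, 0.2032, 0.0748 → R0 = 4.0571
x·lx·mx: 0, 0, 4.716, 2.3859, 2.5032, 1.016, 0.4488 → Σ = 11.0699
T = 11.0699 / 4.0571 = 2.728525… → 2.729

2.729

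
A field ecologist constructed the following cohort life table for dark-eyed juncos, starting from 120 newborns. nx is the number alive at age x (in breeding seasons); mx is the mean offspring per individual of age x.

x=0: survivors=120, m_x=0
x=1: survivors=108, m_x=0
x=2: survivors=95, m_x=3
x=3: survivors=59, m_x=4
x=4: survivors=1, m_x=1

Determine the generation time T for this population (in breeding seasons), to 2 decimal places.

2.46

lx = nx/n0 = nx/120: 1, 0.9, 0.79167…, 0.49167…, 0.00833…
lx·mx: 0, 0, 2.375…, 1.966667…, 0.008333… → R0 = 4.35…
x·lx·mx: 0, 0, 4.75…, 5.9…, 0.033333… → Σ = 10.683333…
T = 10.683333… / 4.35… = 2.455939… → 2.46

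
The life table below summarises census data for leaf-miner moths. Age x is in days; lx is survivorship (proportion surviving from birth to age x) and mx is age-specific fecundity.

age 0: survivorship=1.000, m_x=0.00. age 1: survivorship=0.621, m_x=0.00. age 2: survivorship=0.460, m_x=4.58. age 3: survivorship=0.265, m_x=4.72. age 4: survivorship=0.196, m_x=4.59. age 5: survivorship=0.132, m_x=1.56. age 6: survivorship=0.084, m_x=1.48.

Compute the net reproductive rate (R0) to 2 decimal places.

lx·mx by age: 0, 0, 2.1068, 1.2508, 0.89964, 0.20592, 0.12432
R0 = Σ lx·mx = 4.58748 → 4.59

4.59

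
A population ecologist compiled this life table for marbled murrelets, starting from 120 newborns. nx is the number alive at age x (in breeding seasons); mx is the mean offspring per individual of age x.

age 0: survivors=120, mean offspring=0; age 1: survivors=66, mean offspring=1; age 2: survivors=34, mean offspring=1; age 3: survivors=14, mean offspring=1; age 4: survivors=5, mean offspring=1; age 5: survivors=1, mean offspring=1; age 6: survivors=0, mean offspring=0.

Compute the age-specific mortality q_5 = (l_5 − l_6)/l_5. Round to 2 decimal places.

1.00

lx = nx/n0 = nx/120: 1, 0.55, 0.28333…, 0.11667…, 0.04167…, 0.00833…, 0
q_5 = (l_5 − l_6) / l_5 = (0.008333… − 0) / 0.008333…
     = 0.008333… / 0.008333… = 1 → 1.00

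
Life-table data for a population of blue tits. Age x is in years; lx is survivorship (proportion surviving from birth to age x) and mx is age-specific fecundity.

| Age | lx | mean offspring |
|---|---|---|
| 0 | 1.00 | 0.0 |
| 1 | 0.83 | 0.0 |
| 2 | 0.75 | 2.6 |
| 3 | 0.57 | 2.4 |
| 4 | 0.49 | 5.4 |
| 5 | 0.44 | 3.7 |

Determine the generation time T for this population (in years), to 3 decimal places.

lx·mx: 0, 0, 1.95, 1.368, 2.646, 1.628 → R0 = 7.592
x·lx·mx: 0, 0, 3.9, 4.104, 10.584, 8.14 → Σ = 26.728
T = 26.728 / 7.592 = 3.520548… → 3.521

3.521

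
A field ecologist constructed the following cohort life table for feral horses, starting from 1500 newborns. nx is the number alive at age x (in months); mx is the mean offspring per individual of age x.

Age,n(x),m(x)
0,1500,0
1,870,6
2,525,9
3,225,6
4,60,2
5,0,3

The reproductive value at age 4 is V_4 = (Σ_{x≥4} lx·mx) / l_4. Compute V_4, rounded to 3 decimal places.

lx = nx/n0 = nx/1500: 1, 0.58, 0.35, 0.15, 0.04, 0
lx·mx for x ≥ 4: 0.08, 0 → sum = 0.08
V_4 = 0.08 / l_4 = 0.08 / 0.04 = 2 → 2.000

2.000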